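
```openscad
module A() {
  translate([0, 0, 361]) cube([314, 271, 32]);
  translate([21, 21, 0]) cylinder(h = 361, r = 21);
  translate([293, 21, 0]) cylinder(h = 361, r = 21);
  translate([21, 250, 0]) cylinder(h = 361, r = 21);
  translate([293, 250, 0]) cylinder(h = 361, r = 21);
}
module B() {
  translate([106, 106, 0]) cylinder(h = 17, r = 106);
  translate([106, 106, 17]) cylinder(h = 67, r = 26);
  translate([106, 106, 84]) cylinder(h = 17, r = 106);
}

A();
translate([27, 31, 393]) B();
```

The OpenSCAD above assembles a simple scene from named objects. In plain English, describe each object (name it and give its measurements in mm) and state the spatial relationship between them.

A is a simple wooden stool: a rectangular seat 314 mm (x) by 271 mm (y), 32 mm thick, top face at z = 393 mm, on four round legs, each 42 mm in diameter. The legs rest on z = 0, each leg's axis is inset half a diameter from the nearest pair of seat edges (so the leg's bounding box is flush with the corner).

B is a spool: two coaxial disc flanges of radius 106 mm and thickness 17 mm, joined by a core cylinder of radius 26 mm and height 67 mm. The lower flange rests on z = 0 and the three cylinders share a vertical axis.

The spool is on top of the stool.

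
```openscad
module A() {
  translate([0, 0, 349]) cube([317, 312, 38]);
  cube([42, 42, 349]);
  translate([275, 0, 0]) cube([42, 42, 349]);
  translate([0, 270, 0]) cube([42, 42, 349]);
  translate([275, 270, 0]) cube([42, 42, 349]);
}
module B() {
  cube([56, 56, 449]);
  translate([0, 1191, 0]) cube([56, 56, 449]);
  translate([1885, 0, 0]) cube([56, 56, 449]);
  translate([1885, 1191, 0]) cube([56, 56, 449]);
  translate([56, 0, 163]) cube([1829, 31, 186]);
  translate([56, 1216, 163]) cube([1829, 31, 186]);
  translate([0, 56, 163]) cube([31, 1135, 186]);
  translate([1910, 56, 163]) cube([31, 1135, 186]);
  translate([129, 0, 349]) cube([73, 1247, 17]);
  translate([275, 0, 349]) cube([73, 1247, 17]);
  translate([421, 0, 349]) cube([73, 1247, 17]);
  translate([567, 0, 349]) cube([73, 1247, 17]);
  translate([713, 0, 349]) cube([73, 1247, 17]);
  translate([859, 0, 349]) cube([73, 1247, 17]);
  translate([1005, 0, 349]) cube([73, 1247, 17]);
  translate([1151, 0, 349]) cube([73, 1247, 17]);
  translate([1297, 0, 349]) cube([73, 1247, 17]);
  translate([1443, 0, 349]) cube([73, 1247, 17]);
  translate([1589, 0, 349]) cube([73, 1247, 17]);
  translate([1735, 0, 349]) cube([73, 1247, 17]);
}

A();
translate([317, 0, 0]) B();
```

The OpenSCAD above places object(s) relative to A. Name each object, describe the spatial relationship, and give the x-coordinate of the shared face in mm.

The stool's +x face and the bed frame's −x face are both at x = 317 mm.

A is a stool. B is a bed frame. The bed frame is against the stool's +x side, with their −y faces flush. The x-coordinate of the shared face is 317 mm.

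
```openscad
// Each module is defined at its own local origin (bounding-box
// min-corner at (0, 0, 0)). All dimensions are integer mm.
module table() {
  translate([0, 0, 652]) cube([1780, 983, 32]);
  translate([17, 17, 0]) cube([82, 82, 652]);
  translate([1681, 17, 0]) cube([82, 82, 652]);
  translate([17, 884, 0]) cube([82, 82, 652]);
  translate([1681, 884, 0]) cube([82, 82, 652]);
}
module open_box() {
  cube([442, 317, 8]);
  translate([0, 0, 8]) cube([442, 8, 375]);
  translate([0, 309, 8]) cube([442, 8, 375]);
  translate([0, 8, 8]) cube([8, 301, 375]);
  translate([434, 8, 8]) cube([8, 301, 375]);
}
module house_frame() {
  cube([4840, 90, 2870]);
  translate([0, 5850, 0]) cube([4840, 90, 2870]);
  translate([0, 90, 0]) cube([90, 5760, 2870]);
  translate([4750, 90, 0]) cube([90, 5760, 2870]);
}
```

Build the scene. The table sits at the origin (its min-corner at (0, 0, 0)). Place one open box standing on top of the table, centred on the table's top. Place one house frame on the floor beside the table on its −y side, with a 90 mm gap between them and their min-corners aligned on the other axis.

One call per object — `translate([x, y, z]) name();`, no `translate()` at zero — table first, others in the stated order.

table();
translate([669, 333, 684]) open_box();
translate([0, -6030, 0]) house_frame();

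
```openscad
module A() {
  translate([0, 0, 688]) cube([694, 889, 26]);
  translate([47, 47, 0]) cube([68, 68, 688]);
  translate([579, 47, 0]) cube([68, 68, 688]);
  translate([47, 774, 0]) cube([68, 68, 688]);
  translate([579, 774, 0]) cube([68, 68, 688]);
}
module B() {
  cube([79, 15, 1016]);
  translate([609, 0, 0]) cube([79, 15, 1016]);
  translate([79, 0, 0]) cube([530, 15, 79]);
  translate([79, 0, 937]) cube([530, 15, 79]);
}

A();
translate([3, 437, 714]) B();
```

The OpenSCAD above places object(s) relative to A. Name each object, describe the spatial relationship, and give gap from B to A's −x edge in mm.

A is a table. B is a picture frame. The picture frame is on top of the table, centred. The gap from the picture frame to the table's −x edge is 3 mm.

The picture frame's min-x is at 3; the table's min-x is 0; gap = 3 mm.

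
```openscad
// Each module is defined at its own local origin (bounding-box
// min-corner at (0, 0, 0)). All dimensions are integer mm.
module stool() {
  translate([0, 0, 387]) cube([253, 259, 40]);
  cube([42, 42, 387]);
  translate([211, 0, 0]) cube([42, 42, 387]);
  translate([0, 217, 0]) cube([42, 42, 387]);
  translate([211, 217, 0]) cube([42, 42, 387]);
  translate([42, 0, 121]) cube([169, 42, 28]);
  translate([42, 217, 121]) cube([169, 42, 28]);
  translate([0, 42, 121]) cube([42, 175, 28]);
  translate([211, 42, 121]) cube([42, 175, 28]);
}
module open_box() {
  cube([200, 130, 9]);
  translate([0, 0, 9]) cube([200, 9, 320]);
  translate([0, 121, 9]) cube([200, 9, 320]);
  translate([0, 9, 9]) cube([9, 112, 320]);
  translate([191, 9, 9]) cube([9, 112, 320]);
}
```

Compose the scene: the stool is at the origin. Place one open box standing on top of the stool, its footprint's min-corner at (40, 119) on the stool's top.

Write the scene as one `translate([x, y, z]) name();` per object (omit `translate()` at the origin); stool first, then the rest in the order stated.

stool();
translate([40, 119, 427]) open_box();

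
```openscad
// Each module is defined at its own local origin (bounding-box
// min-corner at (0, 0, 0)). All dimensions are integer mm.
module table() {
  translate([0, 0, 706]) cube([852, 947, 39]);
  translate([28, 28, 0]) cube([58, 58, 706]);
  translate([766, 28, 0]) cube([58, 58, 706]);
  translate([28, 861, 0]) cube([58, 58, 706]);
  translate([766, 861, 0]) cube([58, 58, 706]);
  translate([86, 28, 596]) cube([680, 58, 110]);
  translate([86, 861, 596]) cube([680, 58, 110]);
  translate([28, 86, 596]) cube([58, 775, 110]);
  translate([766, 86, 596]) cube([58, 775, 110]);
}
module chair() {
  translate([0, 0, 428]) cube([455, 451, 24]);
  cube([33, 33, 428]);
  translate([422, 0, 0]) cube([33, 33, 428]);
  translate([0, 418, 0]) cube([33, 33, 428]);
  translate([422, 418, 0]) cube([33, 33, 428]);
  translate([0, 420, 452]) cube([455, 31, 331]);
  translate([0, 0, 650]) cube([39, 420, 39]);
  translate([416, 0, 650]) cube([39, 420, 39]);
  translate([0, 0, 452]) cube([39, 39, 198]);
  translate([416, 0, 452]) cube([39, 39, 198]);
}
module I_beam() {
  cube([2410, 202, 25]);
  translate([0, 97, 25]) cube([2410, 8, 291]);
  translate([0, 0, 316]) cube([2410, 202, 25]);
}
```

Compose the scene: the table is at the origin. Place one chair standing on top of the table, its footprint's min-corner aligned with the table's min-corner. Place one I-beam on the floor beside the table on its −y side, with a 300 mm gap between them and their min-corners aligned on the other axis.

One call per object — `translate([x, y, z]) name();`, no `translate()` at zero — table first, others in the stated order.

table();
translate([0, 0, 745]) chair();
translate([0, -502, 0]) I_beam();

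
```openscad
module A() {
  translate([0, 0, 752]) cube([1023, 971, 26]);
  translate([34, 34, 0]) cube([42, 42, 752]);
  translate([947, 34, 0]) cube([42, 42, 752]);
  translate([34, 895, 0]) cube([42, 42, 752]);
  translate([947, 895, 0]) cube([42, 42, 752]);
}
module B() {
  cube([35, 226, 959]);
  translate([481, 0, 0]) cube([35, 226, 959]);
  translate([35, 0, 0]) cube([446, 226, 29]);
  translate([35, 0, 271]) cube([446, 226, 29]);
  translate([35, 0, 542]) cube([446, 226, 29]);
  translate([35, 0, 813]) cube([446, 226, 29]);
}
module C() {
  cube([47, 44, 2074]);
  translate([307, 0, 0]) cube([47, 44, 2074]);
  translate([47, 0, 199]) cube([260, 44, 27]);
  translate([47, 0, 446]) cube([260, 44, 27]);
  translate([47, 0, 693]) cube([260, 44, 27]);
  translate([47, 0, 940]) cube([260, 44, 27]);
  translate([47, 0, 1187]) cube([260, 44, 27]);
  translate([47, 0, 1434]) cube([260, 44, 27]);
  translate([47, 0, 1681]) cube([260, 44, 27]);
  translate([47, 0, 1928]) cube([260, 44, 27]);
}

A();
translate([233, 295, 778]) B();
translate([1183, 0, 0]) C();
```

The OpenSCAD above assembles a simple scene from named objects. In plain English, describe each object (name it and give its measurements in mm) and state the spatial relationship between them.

A is a table: top 1023 mm (x) × 971 mm (y), 26 mm thick, upper face at z = 778 mm, on four 42×42 mm square legs, each inset 34 mm from the nearest pair of top edges, running from z = 0 to the bottom of the top.

B is a bookshelf 516 mm wide overall, 226 mm deep and 959 mm tall. The two sides are 35 mm thick vertical panels. 4 horizontal shelves of 29 mm thickness span between the inner faces of the sides; the lowest shelf sits on the floor and shelves are stacked with a clear vertical gap of 242 mm between each pair.

C is a straight ladder. Two 47×44 mm vertical rails, 2074 mm tall, stand 354 mm apart (outside-to-outside) with their front faces coplanar on the −y side. 8 rungs, each 44 mm deep and 27 mm tall, span between the inner faces of the rails, front faces flush with the rails. The lowest rung's underside is at z = 199 mm and rungs are spaced 247 mm apart (underside to underside).

The bookshelf is on top of the table. The ladder is on the floor beside the table on its +x side.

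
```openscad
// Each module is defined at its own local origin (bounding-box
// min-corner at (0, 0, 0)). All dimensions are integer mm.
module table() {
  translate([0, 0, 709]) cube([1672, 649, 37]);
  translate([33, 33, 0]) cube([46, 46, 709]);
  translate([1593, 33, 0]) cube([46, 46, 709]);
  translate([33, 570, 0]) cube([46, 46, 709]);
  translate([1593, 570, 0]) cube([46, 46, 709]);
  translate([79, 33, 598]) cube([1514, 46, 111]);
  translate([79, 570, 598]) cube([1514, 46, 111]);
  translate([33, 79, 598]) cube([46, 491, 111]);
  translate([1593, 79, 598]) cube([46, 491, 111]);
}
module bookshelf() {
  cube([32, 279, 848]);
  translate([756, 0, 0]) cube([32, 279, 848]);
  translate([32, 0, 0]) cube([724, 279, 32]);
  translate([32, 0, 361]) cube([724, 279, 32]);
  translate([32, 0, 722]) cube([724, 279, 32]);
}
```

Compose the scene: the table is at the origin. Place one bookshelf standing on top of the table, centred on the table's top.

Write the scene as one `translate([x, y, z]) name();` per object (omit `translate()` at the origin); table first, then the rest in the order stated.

table();
translate([442, 185, 746]) bookshelf();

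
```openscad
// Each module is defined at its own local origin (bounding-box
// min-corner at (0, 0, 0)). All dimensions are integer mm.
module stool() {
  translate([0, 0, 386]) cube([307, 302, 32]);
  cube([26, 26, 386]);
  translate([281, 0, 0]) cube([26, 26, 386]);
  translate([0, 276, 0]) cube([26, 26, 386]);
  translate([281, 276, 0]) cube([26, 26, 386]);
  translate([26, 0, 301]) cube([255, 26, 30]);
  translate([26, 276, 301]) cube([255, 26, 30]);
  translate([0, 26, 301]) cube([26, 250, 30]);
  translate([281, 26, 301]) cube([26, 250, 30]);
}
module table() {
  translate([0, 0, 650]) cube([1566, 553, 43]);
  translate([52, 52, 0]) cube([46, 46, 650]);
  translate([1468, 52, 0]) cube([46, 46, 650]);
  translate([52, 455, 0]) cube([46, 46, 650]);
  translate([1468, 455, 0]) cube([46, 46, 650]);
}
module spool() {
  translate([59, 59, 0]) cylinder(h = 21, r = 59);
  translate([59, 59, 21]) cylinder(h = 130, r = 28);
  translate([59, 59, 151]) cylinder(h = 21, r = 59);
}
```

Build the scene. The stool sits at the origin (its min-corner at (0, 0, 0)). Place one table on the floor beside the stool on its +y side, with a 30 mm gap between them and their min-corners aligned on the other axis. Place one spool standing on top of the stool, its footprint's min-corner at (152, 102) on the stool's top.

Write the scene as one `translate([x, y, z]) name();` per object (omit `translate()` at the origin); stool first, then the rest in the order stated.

stool();
translate([0, 332, 0]) table();
translate([152, 102, 418]) spool();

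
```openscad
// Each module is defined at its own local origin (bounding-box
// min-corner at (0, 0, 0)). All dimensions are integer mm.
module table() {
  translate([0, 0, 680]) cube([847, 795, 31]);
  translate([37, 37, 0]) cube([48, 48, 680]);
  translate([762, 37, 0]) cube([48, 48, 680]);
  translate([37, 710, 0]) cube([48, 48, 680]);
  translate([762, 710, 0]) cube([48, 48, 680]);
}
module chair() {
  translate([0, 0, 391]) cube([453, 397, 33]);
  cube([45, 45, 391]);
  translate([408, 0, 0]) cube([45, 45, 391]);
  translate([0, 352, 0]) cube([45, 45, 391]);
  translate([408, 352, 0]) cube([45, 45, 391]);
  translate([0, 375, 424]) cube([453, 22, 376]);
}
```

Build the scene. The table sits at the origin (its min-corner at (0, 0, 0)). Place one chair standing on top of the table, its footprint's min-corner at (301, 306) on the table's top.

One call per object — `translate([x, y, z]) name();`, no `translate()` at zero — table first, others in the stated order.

table();
translate([301, 306, 711]) chair();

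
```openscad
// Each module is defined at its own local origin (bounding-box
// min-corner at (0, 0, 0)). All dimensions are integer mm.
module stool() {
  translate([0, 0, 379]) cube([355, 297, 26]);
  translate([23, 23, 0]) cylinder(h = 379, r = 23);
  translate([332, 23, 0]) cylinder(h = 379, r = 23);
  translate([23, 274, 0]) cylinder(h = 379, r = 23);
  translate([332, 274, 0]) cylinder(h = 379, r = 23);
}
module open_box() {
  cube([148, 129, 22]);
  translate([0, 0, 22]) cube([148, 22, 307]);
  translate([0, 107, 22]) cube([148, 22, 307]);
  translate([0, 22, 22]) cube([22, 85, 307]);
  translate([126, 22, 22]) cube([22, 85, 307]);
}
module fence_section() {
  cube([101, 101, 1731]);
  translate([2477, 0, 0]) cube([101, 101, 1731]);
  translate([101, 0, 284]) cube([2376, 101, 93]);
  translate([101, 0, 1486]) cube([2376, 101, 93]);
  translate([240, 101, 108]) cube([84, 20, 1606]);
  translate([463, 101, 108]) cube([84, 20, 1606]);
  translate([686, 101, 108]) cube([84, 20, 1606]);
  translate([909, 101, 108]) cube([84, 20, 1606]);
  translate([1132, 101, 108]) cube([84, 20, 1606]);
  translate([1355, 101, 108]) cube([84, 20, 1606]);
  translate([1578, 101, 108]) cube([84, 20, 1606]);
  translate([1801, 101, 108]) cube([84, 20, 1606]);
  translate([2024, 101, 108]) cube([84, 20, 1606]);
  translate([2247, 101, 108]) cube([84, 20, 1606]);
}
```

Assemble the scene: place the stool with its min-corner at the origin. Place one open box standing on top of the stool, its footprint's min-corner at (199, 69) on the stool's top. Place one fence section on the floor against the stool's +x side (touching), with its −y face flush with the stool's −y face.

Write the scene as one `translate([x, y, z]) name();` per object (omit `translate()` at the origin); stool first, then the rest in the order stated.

stool();
translate([199, 69, 405]) open_box();
translate([355, 0, 0]) fence_section();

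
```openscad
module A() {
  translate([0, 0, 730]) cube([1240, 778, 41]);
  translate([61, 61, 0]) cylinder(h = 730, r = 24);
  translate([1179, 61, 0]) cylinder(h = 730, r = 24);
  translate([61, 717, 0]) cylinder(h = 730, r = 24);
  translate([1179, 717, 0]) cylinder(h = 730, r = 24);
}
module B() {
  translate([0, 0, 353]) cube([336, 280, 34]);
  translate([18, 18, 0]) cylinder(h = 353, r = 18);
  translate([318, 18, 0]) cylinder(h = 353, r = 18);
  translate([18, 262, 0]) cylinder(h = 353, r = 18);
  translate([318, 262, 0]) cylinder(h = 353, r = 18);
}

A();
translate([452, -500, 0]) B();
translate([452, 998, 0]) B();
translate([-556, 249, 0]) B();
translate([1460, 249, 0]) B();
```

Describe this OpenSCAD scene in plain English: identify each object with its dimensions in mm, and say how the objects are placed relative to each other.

A is a table with a 1240×778 mm rectangular top, 41 mm thick, top surface at z = 771 mm, supported by four round legs of 48 mm diameter, each leg's bounding box inset 37 mm from the nearest pair of top edges, running from the floor.

B is a four-legged stool. The seat is 336×280 mm, 34 mm thick, top at z = 387 mm. It stands on four round legs, each 36 mm in diameter, from z = 0 to the seat underside, each leg's axis is inset half a diameter from the nearest pair of seat edges (so the leg's bounding box is flush with the corner).

Four stools sit around the table at the −y, +y, −x, +x sides.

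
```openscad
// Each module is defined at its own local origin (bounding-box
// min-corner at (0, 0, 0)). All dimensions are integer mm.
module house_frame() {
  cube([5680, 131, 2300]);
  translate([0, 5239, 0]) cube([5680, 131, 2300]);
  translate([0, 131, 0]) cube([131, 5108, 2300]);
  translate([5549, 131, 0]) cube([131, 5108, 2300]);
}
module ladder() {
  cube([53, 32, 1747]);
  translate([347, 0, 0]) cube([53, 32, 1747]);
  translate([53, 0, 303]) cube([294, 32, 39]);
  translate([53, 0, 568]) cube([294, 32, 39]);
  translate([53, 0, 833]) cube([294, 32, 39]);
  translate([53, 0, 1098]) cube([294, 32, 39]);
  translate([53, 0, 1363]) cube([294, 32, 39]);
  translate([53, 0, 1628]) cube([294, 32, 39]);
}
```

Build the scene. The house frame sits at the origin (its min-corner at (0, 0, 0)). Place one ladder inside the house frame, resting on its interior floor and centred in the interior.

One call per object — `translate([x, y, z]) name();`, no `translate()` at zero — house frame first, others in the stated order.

house_frame();
translate([2640, 2669, 0]) ladder();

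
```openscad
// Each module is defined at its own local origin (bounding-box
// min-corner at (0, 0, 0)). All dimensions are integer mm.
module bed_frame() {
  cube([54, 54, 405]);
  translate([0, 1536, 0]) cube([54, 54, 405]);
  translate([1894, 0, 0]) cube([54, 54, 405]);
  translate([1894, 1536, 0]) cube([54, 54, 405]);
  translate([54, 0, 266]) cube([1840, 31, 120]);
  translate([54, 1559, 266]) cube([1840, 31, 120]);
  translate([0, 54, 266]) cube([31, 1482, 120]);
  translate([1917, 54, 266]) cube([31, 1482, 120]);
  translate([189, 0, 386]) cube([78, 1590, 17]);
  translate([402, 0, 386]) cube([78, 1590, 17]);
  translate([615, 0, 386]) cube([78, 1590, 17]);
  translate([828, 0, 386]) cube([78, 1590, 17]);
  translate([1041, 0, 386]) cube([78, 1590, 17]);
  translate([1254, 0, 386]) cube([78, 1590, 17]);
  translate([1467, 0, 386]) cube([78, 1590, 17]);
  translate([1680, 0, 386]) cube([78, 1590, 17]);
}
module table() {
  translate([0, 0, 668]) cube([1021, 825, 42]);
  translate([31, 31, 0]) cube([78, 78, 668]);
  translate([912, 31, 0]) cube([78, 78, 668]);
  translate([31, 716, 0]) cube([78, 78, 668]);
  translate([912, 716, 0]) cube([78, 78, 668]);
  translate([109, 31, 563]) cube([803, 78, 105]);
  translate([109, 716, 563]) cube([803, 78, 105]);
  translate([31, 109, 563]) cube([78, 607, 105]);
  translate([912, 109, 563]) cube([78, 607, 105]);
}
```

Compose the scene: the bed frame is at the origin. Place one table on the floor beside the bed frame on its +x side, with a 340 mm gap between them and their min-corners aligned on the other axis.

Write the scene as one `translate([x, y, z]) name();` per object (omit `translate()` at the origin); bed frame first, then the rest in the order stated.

bed_frame();
translate([2288, 0, 0]) table();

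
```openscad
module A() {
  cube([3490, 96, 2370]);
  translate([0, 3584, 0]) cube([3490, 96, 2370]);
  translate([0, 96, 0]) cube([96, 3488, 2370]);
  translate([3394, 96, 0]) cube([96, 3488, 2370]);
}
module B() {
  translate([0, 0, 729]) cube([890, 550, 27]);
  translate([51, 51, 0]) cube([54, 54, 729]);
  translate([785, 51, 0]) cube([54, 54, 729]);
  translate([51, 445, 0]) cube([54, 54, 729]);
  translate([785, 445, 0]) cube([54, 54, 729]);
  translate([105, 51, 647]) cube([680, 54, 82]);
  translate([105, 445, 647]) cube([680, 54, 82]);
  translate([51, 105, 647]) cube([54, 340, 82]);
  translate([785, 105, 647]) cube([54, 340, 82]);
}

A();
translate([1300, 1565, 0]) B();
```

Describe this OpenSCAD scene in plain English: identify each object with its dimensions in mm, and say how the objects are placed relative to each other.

A is the wall frame of a small rectangular building: four walls, each 2370 mm tall and 96 mm thick, enclosing a footprint 3490 mm (x) by 3680 mm (y) outside-to-outside, with no floor or roof. The front and back walls (the −y and +y sides) span the full width; the two side walls fit between them.

B is a table with a 890×550 mm rectangular top, 27 mm thick, top surface at z = 756 mm, supported by four 54×54 mm square legs, each inset 51 mm from the nearest pair of top edges, running from the floor. Four apron rails, 54 mm thick and 82 mm tall, run between adjacent legs with their top edges flush with the underside of the top and their outer faces flush with the legs' outer faces.

The table sits inside the house frame, centred.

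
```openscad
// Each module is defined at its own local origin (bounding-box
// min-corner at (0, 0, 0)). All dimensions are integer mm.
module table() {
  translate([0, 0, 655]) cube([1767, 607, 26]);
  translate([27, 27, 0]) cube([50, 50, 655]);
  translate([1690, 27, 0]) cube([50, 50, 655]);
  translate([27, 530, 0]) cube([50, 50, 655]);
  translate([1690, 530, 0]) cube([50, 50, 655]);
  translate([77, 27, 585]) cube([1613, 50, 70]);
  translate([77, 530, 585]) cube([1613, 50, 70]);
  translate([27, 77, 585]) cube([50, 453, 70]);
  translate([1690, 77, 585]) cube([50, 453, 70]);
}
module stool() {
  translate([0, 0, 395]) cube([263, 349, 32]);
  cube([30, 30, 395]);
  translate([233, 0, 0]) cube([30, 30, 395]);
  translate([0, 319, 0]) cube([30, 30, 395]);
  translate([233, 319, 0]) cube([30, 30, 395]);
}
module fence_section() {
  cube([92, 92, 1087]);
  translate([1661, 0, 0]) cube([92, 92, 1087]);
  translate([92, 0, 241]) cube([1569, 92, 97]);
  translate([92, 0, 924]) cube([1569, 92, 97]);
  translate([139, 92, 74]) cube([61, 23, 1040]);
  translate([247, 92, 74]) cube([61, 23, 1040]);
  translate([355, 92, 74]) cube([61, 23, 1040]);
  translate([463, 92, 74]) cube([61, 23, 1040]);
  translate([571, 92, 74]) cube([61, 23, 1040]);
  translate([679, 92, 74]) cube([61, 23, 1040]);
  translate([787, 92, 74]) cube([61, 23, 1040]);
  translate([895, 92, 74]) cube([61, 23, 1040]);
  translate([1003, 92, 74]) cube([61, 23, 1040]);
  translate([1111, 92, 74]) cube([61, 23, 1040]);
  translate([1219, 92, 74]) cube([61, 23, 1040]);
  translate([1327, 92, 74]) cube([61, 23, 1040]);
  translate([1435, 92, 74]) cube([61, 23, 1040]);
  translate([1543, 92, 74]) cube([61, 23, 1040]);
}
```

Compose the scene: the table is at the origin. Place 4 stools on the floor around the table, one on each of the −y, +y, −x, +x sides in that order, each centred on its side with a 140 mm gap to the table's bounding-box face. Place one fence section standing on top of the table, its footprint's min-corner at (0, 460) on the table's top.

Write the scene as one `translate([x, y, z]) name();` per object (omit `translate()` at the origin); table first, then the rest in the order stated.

table();
translate([752, -489, 0]) stool();
translate([752, 747, 0]) stool();
translate([-403, 129, 0]) stool();
translate([1907, 129, 0]) stool();
translate([0, 460, 681]) fence_section();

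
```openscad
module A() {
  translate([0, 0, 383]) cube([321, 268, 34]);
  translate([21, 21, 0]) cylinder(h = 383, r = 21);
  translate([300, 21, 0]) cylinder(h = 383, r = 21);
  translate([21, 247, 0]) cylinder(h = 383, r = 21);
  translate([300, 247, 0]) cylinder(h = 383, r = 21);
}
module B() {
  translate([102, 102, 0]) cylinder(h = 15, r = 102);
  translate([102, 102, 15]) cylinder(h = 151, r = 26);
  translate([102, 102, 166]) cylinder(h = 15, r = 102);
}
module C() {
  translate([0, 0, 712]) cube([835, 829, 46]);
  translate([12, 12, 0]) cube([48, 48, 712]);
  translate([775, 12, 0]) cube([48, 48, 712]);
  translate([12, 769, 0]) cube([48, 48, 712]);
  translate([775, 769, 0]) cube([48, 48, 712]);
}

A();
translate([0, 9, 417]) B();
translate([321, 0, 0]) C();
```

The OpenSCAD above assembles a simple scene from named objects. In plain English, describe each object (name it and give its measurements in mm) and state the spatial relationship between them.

A is a simple wooden stool: a rectangular seat 321 mm (x) by 268 mm (y), 34 mm thick, top face at z = 417 mm, on four round legs, each 42 mm in diameter. The legs rest on z = 0, each leg's axis is inset half a diameter from the nearest pair of seat edges (so the leg's bounding box is flush with the corner).

B is a spool: two coaxial disc flanges of radius 102 mm and thickness 15 mm, joined by a core cylinder of radius 26 mm and height 151 mm. The lower flange rests on z = 0 and the three cylinders share a vertical axis.

C is a rectangular dining table. The top is 835×829×46 mm with its upper surface at z = 758 mm. It stands on four 48×48 mm square legs, each inset 12 mm from the nearest pair of top edges, running from the floor to the underside of the top.

The spool is on top of the stool. The table is against the stool's +x side, with their −y faces flush.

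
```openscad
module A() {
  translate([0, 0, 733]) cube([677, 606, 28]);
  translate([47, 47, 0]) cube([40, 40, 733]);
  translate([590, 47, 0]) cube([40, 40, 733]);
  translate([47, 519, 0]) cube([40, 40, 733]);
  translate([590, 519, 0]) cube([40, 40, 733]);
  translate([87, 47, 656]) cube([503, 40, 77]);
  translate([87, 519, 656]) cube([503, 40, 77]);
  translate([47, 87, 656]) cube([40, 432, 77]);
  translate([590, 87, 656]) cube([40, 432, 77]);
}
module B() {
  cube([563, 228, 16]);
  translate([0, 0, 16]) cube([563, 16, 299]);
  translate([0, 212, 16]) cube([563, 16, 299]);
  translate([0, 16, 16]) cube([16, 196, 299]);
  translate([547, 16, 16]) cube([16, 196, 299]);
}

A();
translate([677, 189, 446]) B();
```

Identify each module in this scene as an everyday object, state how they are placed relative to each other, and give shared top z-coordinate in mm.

Both tops at z = 761 mm.

A is a table. B is an open box. The open box is beside the table with their tops flush at z = 761. The shared top z-coordinate is 761 mm.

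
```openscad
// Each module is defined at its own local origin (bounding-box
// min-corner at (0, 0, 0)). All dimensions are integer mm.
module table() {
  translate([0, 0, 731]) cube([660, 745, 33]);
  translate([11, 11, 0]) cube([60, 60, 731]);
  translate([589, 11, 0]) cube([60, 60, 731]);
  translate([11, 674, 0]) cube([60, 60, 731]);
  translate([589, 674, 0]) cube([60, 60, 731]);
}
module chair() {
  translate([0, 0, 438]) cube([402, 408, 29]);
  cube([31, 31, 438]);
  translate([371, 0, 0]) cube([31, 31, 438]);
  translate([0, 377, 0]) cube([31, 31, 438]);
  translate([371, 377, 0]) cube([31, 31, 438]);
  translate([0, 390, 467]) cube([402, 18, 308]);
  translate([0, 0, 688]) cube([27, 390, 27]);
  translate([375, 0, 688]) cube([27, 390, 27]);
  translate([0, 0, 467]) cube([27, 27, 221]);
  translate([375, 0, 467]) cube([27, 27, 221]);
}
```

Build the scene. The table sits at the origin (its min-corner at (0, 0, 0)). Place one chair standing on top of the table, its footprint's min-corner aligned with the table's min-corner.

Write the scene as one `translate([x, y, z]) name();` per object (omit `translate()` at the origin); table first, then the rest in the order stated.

table();
translate([0, 0, 764]) chair();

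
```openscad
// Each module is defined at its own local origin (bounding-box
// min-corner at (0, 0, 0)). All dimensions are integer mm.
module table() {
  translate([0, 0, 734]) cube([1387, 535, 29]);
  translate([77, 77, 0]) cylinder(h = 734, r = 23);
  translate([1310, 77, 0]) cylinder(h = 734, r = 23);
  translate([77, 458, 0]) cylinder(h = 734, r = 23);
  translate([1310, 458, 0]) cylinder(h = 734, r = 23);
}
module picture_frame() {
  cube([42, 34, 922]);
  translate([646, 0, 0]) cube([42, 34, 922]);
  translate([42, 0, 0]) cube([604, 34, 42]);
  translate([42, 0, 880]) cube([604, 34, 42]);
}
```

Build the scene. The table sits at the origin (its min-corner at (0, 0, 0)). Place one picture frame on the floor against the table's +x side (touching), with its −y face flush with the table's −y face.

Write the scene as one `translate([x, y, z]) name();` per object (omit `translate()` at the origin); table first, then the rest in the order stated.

table();
translate([1387, 0, 0]) picture_frame();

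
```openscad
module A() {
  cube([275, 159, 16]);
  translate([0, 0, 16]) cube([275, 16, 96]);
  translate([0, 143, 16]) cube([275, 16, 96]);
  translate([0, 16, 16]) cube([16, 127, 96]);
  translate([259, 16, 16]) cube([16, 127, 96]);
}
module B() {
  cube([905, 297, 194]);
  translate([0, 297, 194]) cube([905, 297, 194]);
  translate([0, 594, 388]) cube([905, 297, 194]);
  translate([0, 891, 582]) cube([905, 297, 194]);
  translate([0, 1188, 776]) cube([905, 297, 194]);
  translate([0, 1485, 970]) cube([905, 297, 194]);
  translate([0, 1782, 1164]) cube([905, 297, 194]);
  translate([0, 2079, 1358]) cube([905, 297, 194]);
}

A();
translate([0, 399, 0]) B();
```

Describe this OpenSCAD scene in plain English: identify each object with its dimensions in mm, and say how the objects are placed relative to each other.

A is an open storage box with external size 275×159×112 mm and wall thickness 16 mm (the base is also 16 mm thick). The base covers the whole footprint; the four walls stand on the base, with the y-facing walls full-width and the x-facing walls fitting between their inner faces.

B is a run of 8 identical solid stair steps. Each tread is 905×297 mm and each step block is 194 mm high. Step 1 rests on the floor; step k is offset from step 1 by (k−1)×297 mm in y and (k−1)×194 mm in z.

The staircase is on the floor beside the open box on its +y side.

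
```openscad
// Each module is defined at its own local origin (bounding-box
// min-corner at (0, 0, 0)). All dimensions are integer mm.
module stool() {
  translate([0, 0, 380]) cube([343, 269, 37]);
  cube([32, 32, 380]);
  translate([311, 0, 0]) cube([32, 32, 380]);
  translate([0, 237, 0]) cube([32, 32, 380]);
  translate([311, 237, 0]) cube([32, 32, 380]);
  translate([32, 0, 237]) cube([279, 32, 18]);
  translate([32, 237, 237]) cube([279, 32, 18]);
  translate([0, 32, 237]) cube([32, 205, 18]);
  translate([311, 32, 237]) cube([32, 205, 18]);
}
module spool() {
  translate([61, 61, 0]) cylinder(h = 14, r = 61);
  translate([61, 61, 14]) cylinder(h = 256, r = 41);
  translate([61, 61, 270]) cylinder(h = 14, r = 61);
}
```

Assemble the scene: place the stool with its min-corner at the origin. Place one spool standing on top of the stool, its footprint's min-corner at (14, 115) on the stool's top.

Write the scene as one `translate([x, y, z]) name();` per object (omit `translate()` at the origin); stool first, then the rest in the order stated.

stool();
translate([14, 115, 417]) spool();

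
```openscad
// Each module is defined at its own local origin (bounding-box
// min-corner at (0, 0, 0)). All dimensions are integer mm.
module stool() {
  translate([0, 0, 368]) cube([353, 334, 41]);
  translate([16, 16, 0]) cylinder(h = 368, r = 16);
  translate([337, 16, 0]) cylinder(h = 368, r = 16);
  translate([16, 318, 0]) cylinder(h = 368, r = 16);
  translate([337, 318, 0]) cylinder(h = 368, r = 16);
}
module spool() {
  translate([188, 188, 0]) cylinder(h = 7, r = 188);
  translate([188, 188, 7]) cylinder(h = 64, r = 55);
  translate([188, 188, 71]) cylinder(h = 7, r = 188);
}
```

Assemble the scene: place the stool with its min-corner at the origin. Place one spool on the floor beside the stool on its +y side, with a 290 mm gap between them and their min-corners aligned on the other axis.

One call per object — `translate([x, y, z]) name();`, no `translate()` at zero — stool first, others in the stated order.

stool();
translate([0, 624, 0]) spool();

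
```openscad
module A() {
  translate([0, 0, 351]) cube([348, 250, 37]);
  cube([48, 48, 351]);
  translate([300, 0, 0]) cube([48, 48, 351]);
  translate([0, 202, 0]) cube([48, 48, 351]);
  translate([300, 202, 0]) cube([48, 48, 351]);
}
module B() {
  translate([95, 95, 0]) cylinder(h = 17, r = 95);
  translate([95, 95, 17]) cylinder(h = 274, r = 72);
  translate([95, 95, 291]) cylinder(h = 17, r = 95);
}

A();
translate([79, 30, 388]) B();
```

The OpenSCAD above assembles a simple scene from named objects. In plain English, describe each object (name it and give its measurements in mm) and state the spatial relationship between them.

A is a four-legged stool. The seat is a 348×250×37 mm slab whose top surface is at z = 388 mm; four square legs, each 48×48 mm in cross-section, run from the floor (z = 0) to the underside of the seat, each flush with a corner of the seat.

B is a spool: two coaxial disc flanges of radius 95 mm and thickness 17 mm, joined by a core cylinder of radius 72 mm and height 274 mm. The lower flange rests on z = 0 and the three cylinders share a vertical axis.

The spool is on top of the stool, centred.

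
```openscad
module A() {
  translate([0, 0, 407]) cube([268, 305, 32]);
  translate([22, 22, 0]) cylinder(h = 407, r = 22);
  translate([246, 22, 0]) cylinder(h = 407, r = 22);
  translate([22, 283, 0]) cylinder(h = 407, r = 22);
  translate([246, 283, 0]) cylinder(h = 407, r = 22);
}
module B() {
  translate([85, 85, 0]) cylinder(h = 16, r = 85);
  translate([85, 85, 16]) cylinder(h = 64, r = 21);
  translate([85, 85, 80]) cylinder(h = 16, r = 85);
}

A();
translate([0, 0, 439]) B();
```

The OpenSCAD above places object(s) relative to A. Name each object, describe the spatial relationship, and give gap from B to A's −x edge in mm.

The spool's min-x is at 0; the stool's min-x is 0; gap = 0 mm.

A is a stool. B is a spool. The spool is on top of the stool. The gap from the spool to the stool's −x edge is 0 mm.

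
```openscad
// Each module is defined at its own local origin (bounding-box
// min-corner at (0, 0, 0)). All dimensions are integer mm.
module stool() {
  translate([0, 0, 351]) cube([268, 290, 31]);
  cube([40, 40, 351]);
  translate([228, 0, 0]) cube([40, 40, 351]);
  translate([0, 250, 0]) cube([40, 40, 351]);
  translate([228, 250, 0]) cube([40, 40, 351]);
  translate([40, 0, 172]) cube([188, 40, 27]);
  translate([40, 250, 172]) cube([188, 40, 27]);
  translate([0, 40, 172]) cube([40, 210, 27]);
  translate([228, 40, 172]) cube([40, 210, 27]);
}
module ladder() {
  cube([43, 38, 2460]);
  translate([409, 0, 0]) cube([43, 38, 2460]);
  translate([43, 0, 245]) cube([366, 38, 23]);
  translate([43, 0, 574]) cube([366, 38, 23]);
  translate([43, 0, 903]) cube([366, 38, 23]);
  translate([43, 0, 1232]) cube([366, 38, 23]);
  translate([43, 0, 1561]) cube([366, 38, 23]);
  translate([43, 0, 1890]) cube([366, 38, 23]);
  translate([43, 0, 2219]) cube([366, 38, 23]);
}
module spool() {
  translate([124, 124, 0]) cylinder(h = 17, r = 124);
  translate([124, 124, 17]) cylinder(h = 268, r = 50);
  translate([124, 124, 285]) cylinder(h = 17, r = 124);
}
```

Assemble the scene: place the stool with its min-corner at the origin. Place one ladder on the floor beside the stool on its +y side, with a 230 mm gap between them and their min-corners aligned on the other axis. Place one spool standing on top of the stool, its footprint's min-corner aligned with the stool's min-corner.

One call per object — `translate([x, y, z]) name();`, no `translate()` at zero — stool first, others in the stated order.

stool();
translate([0, 520, 0]) ladder();
translate([0, 0, 382]) spool();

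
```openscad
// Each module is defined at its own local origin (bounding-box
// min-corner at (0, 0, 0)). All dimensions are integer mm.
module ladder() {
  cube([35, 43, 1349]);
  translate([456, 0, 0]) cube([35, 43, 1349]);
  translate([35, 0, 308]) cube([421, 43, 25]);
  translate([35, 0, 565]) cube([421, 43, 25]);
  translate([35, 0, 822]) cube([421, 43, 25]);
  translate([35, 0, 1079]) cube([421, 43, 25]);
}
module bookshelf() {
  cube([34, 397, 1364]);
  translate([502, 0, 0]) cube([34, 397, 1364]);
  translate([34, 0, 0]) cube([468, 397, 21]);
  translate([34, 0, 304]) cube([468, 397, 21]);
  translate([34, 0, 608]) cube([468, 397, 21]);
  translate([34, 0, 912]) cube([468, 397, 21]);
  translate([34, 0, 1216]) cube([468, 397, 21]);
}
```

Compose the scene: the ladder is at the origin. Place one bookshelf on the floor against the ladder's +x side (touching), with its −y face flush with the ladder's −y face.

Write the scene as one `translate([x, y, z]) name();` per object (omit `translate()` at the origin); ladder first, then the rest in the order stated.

ladder();
translate([491, 0, 0]) bookshelf();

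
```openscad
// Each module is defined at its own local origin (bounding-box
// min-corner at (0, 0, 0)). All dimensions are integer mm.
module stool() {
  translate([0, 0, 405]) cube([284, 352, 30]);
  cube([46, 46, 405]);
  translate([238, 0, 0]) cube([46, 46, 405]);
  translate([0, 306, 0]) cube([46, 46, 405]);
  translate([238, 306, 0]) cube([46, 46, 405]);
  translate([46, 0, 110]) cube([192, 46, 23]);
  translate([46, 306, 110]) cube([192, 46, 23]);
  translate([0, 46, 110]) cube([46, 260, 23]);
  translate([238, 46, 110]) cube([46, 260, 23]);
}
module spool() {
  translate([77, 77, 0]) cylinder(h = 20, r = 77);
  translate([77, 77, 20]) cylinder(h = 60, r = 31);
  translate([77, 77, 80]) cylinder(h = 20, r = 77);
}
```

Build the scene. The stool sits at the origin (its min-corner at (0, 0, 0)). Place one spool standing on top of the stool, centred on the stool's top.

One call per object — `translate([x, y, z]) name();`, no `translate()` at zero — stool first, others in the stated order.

stool();
translate([65, 99, 435]) spool();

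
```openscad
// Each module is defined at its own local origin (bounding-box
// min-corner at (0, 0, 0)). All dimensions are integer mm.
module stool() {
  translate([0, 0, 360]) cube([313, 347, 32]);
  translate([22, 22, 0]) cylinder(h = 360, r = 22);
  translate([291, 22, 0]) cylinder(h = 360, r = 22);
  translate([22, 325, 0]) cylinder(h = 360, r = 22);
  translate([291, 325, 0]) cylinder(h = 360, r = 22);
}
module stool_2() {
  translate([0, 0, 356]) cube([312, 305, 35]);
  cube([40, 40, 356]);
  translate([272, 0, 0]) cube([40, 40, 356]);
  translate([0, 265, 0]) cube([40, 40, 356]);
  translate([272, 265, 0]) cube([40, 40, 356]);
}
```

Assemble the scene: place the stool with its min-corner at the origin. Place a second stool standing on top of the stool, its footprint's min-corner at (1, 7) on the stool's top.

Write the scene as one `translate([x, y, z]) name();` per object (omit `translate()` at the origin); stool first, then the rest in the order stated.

stool();
translate([1, 7, 392]) stool_2();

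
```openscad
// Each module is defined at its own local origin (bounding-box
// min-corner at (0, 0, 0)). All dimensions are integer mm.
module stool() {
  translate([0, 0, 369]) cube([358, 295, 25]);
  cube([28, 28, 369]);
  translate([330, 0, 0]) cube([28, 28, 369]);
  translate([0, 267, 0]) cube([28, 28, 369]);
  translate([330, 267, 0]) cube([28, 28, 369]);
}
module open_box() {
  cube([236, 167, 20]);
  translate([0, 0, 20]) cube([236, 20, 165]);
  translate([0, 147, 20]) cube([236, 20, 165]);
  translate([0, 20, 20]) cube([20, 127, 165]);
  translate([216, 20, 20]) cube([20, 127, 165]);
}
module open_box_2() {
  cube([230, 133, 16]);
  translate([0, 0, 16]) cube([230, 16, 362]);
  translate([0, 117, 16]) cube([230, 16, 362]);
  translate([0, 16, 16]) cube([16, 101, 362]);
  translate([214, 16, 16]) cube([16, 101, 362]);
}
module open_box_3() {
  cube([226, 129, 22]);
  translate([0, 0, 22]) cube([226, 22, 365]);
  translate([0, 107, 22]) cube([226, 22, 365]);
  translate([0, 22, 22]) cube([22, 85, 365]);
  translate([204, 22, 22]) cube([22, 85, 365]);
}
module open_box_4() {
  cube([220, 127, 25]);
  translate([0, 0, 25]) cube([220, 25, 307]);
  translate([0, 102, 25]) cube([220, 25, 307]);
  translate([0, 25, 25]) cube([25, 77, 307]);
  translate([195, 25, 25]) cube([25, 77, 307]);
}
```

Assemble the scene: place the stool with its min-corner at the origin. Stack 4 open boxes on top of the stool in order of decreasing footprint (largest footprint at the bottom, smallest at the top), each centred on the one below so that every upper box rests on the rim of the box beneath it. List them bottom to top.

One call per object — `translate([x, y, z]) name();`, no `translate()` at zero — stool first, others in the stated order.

stool();
translate([61, 64, 394]) open_box();
translate([64, 81, 579]) open_box_2();
translate([66, 83, 957]) open_box_3();
translate([69, 84, 1344]) open_box_4();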